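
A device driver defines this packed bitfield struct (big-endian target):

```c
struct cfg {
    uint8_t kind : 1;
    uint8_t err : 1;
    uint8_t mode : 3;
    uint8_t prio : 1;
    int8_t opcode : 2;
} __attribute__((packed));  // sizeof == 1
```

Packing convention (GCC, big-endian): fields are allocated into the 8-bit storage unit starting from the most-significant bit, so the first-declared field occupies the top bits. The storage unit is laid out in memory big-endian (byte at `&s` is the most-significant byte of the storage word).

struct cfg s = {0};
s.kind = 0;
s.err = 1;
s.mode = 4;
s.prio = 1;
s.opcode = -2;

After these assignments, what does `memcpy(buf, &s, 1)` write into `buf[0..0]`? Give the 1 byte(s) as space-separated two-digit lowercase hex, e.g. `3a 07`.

kind (1b) val=0 bits=0x0 at bit 7: 0x00
err (1b) val=1 bits=0x1 at bit 6: 0x40
mode (3b) val=4 bits=0x4 at bit 3: 0x60
prio (1b) val=1 bits=0x1 at bit 2: 0x64
opcode (2b) val=-2 bits=0x2 at bit 0: 0x66
word = 0x66 → big-endian bytes:
  [0]=0x66

66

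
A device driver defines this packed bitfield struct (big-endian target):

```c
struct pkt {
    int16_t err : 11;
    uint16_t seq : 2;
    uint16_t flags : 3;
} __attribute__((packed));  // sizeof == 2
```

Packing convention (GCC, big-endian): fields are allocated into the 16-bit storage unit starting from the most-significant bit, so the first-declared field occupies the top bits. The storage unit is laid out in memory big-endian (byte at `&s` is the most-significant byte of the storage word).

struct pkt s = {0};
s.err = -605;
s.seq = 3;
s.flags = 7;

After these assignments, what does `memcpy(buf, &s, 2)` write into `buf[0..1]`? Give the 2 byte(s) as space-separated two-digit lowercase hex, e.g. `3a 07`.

b4 7f

err (11b) val=-605 bits=0x5a3 at bit 5: 0xb460
seq (2b) val=3 bits=0x3 at bit 3: 0xb478
flags (3b) val=7 bits=0x7 at bit 0: 0xb47f
word = 0xb47f → big-endian bytes:
  [0]=0xb4  [1]=0x7f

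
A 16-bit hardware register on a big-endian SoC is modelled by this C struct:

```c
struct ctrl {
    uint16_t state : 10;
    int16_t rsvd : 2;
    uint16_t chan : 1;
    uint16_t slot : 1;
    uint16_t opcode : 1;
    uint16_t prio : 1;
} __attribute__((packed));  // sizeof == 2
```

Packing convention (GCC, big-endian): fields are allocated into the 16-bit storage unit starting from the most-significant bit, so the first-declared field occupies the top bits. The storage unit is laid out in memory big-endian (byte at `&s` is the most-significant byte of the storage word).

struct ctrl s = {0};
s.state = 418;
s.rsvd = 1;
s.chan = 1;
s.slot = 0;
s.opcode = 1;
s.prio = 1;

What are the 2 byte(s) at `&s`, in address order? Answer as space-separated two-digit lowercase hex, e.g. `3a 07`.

state (10b) val=418 bits=0x1a2 at bit 6: 0x6880
rsvd (2b) val=1 bits=0x1 at bit 4: 0x6890
chan (1b) val=1 bits=0x1 at bit 3: 0x6898
slot (1b) val=0 bits=0x0 at bit 2: 0x6898
opcode (1b) val=1 bits=0x1 at bit 1: 0x689a
prio (1b) val=1 bits=0x1 at bit 0: 0x689b
word = 0x689b → big-endian bytes:
  [0]=0x68  [1]=0x9b

68 9b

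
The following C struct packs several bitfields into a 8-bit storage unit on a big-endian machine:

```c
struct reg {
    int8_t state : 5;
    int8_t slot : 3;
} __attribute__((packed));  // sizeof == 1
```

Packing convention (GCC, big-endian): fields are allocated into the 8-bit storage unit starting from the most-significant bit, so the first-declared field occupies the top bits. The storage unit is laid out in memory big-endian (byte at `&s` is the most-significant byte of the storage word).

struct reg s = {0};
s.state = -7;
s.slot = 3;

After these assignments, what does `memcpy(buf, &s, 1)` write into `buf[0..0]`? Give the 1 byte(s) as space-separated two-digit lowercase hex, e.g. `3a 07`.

cb

[3+:5] state=-7 & 0x1f = 0x19; word=0xc8
[0+:3] slot=3 & 0x7 = 0x3; word=0xcb
word = 0xcb → big-endian bytes:
  [0]=0xcb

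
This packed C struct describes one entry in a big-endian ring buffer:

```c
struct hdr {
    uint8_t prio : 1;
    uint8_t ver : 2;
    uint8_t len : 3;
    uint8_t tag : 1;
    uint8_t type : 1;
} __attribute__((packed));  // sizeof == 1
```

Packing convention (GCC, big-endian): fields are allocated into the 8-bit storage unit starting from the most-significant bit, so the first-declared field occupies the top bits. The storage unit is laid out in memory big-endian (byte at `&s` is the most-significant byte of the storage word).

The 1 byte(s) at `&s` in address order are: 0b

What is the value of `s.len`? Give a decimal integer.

2

[0]=0x0b (big-endian) → word 0x0b
prio [7+:1] = (word>>7) & 0x1 = 0
ver [5+:2] = (word>>5) & 0x3 = 0
len [2+:3] = (word>>2) & 0x7 = 2  ←
tag [1+:1] = (word>>1) & 0x1 = 1
type [0+:1] = (word>>0) & 0x1 = 1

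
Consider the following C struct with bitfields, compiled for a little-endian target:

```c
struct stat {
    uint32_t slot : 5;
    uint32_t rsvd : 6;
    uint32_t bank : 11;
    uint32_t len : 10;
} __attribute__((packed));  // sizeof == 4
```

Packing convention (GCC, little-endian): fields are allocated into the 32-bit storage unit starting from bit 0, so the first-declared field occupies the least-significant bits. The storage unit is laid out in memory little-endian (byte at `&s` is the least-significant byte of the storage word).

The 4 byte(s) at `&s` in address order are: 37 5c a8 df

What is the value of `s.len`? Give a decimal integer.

[0]=0x37 [1]=0x5c [2]=0xa8 [3]=0xdf (little-endian) → word 0xdfa85c37
slot:5 @ bit 0 → (0xdfa85c37>>0)&0x1f = 0x17
rsvd:6 @ bit 5 → (0xdfa85c37>>5)&0x3f = 0x21
bank:11 @ bit 11 → (0xdfa85c37>>11)&0x7ff = 0x50b
len:10 @ bit 22 → (0xdfa85c37>>22)&0x3ff = 0x37e  ←

894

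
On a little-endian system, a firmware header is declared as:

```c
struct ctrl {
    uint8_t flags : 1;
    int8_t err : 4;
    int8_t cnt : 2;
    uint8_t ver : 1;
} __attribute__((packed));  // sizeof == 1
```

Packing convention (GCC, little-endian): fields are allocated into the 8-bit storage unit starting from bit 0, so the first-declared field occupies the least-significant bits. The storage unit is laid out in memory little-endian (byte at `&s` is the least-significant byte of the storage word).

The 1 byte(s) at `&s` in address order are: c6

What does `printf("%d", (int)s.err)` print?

3

[0]=0xc6 (little-endian) → word 0xc6
flags [0+:1] = (word>>0) & 0x1 = 0
err [1+:4] = (word>>1) & 0xf = 3  ←
cnt [5+:2] = (word>>5) & 0x3 = 2
ver [7+:1] = (word>>7) & 0x1 = 1
err signed 4b, MSB=0: value = 3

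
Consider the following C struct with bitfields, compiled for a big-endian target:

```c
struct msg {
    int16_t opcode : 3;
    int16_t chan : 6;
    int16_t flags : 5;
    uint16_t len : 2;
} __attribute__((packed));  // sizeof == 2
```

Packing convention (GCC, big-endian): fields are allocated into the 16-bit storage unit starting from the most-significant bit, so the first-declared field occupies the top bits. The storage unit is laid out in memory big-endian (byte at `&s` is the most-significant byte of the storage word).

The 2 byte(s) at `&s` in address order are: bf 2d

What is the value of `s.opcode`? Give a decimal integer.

[0]=0xbf [1]=0x2d (big-endian) → word 0xbf2d
opcode:3 @ bit 13 → (0xbf2d>>13)&0x7 = 0x5  ←
chan:6 @ bit 7 → (0xbf2d>>7)&0x3f = 0x3e
flags:5 @ bit 2 → (0xbf2d>>2)&0x1f = 0xb
len:2 @ bit 0 → (0xbf2d>>0)&0x3 = 0x1
opcode signed 3b, MSB=1: 5 - 8 = -3

-3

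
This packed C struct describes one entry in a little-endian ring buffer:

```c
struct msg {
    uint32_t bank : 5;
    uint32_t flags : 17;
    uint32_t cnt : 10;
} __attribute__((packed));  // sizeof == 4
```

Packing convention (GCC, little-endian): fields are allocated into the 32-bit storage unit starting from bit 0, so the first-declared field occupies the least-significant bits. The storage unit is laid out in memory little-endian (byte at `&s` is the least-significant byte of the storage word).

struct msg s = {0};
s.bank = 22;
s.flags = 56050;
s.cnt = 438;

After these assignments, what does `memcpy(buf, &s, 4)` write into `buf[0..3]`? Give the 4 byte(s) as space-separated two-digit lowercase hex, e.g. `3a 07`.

bank:5 = 22 → 0x16 << 0 → word 0x00000016
flags:17 = 56050 → 0xdaf2 << 5 → word 0x001b5e56
cnt:10 = 438 → 0x1b6 << 22 → word 0x6d9b5e56
word = 0x6d9b5e56 → little-endian bytes:
  [0]=0x56  [1]=0x5e  [2]=0x9b  [3]=0x6d

56 5e 9b 6d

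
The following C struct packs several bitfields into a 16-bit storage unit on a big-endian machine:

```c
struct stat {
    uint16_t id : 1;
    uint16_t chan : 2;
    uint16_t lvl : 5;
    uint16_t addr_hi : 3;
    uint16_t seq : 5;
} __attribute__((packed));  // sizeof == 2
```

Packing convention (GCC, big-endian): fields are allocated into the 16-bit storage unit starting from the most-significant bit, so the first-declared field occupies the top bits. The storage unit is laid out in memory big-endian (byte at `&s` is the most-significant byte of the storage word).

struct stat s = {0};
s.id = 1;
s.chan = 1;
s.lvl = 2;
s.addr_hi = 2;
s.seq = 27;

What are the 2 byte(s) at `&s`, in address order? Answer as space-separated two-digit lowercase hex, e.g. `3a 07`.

id:1 = 1 → 0x1 << 15 → word 0x8000
chan:2 = 1 → 0x1 << 13 → word 0xa000
lvl:5 = 2 → 0x2 << 8 → word 0xa200
addr_hi:3 = 2 → 0x2 << 5 → word 0xa240
seq:5 = 27 → 0x1b << 0 → word 0xa25b
word = 0xa25b → big-endian bytes:
  [0]=0xa2  [1]=0x5b

a2 5b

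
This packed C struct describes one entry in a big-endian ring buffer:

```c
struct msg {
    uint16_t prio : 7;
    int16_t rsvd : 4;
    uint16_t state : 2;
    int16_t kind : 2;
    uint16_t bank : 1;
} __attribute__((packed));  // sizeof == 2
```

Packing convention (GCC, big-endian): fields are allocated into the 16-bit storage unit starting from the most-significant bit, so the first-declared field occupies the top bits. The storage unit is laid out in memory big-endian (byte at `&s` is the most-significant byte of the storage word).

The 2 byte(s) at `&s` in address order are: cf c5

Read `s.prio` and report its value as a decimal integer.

103

[0]=0xcf [1]=0xc5 (big-endian) → word 0xcfc5
prio [9+:7] = (word>>9) & 0x7f = 103  ←
rsvd [5+:4] = (word>>5) & 0xf = 14
state [3+:2] = (word>>3) & 0x3 = 0
kind [1+:2] = (word>>1) & 0x3 = 2
bank [0+:1] = (word>>0) & 0x1 = 1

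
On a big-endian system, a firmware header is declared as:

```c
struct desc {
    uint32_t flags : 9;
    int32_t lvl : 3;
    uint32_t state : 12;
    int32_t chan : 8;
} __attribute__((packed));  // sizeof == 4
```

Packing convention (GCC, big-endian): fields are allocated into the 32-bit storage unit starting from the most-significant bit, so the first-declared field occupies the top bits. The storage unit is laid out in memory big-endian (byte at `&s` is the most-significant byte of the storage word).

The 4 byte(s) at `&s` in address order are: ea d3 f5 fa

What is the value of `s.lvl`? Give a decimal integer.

-3

[0]=0xea [1]=0xd3 [2]=0xf5 [3]=0xfa (big-endian) → word 0xead3f5fa
flags [23+:9] = (word>>23) & 0x1ff = 469
lvl [20+:3] = (word>>20) & 0x7 = 5  ←
state [8+:12] = (word>>8) & 0xfff = 1013
chan [0+:8] = (word>>0) & 0xff = 250
lvl signed 3b, MSB=1: 5 - 8 = -3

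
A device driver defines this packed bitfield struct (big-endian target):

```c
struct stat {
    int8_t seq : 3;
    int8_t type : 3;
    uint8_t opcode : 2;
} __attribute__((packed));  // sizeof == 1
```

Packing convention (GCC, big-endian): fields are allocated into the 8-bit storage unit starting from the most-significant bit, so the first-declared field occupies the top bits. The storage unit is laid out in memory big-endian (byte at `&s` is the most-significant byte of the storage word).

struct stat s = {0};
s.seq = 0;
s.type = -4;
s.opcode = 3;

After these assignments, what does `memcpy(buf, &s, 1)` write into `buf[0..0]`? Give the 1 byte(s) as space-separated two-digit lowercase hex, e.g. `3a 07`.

[5+:3] seq=0 & 0x7 = 0x0; word=0x00
[2+:3] type=-4 & 0x7 = 0x4; word=0x10
[0+:2] opcode=3 & 0x3 = 0x3; word=0x13
word = 0x13 → big-endian bytes:
  [0]=0x13

13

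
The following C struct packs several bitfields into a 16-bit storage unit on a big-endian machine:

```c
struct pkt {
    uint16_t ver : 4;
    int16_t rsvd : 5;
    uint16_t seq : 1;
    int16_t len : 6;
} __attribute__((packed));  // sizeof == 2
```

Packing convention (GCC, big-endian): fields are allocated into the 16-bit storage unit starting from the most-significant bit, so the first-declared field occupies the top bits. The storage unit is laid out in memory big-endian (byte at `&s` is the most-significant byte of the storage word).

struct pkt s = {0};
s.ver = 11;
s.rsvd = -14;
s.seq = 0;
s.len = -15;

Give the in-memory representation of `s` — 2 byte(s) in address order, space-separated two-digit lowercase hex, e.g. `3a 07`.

b9 31

ver (4b) val=11 bits=0xb at bit 12: 0xb000
rsvd (5b) val=-14 bits=0x12 at bit 7: 0xb900
seq (1b) val=0 bits=0x0 at bit 6: 0xb900
len (6b) val=-15 bits=0x31 at bit 0: 0xb931
word = 0xb931 → big-endian bytes:
  [0]=0xb9  [1]=0x31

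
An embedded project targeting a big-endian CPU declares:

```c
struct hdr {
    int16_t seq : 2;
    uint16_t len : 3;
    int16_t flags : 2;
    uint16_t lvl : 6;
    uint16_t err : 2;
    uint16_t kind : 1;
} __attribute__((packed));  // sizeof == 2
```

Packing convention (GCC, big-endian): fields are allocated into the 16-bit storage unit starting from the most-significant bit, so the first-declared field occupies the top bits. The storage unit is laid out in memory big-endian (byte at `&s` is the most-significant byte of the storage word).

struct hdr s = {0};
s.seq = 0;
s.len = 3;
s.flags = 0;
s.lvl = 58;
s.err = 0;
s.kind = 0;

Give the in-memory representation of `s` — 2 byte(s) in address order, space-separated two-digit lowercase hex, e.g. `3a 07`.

[14+:2] seq=0 & 0x3 = 0x0; word=0x0000
[11+:3] len=3 & 0x7 = 0x3; word=0x1800
[9+:2] flags=0 & 0x3 = 0x0; word=0x1800
[3+:6] lvl=58 & 0x3f = 0x3a; word=0x19d0
[1+:2] err=0 & 0x3 = 0x0; word=0x19d0
[0+:1] kind=0 & 0x1 = 0x0; word=0x19d0
word = 0x19d0 → big-endian bytes:
  [0]=0x19  [1]=0xd0

19 d0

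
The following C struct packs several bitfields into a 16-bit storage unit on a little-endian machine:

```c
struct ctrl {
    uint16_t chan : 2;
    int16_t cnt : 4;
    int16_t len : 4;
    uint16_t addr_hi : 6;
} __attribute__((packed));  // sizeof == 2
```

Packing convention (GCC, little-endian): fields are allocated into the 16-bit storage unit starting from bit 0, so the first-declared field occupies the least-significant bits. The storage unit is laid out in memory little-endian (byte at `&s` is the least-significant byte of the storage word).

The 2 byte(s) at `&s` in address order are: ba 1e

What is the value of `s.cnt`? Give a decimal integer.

-2

[0]=0xba [1]=0x1e (little-endian) → word 0x1eba
chan:2 @ bit 0 → (0x1eba>>0)&0x3 = 0x2
cnt:4 @ bit 2 → (0x1eba>>2)&0xf = 0xe  ←
len:4 @ bit 6 → (0x1eba>>6)&0xf = 0xa
addr_hi:6 @ bit 10 → (0x1eba>>10)&0x3f = 0x7
cnt signed 4b, MSB=1: 14 - 16 = -2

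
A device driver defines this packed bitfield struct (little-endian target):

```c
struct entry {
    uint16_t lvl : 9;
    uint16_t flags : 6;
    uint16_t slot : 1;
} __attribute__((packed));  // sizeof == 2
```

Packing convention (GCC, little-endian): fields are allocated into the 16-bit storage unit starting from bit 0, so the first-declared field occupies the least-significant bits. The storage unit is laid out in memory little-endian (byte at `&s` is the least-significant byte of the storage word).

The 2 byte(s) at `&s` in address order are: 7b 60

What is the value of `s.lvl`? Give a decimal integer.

[0]=0x7b [1]=0x60 (little-endian) → word 0x607b
lvl [0+:9] = (word>>0) & 0x1ff = 123  ←
flags [9+:6] = (word>>9) & 0x3f = 48
slot [15+:1] = (word>>15) & 0x1 = 0

123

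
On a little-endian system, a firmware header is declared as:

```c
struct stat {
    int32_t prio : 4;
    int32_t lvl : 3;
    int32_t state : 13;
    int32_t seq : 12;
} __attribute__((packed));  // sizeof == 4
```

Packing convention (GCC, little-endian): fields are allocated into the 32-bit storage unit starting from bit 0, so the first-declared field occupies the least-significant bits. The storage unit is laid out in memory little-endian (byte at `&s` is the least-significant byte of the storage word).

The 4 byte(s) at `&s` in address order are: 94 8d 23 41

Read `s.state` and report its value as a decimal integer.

1819

[0]=0x94 [1]=0x8d [2]=0x23 [3]=0x41 (little-endian) → word 0x41238d94
prio [0+:4] = (word>>0) & 0xf = 4
lvl [4+:3] = (word>>4) & 0x7 = 1
state [7+:13] = (word>>7) & 0x1fff = 1819  ←
seq [20+:12] = (word>>20) & 0xfff = 1042
state signed 13b, MSB=0: value = 1819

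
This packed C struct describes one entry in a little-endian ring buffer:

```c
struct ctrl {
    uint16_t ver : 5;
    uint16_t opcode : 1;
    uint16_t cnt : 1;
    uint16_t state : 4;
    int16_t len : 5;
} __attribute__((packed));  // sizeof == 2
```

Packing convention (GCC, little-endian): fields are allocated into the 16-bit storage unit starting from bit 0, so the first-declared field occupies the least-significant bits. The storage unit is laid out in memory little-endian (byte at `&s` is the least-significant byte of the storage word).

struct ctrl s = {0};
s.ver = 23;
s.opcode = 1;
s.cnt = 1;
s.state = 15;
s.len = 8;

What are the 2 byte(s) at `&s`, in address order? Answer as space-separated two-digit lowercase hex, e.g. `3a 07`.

[0+:5] ver=23 & 0x1f = 0x17; word=0x0017
[5+:1] opcode=1 & 0x1 = 0x1; word=0x0037
[6+:1] cnt=1 & 0x1 = 0x1; word=0x0077
[7+:4] state=15 & 0xf = 0xf; word=0x07f7
[11+:5] len=8 & 0x1f = 0x8; word=0x47f7
word = 0x47f7 → little-endian bytes:
  [0]=0xf7  [1]=0x47

f7 47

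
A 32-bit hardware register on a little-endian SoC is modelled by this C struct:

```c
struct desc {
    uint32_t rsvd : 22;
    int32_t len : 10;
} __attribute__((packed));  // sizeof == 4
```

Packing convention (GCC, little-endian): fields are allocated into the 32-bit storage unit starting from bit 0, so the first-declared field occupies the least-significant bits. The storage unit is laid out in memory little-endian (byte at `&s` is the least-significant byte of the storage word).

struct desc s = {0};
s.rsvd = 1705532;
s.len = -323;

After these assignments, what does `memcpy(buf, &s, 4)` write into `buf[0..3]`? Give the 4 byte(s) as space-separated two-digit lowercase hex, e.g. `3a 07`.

rsvd:22 = 1705532 → 0x1a063c << 0 → word 0x001a063c
len:10 = -323 → 0x2bd << 22 → word 0xaf5a063c
word = 0xaf5a063c → little-endian bytes:
  [0]=0x3c  [1]=0x06  [2]=0x5a  [3]=0xaf

3c 06 5a af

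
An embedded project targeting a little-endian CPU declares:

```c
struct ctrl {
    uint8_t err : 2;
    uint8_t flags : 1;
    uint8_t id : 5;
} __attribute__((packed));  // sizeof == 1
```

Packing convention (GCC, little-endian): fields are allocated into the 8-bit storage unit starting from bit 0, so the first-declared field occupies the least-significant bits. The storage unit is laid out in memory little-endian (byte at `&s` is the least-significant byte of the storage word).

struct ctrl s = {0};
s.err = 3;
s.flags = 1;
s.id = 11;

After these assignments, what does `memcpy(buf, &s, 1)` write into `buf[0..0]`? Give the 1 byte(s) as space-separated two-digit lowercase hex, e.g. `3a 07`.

[0+:2] err=3 & 0x3 = 0x3; word=0x03
[2+:1] flags=1 & 0x1 = 0x1; word=0x07
[3+:5] id=11 & 0x1f = 0xb; word=0x5f
word = 0x5f → little-endian bytes:
  [0]=0x5f

5f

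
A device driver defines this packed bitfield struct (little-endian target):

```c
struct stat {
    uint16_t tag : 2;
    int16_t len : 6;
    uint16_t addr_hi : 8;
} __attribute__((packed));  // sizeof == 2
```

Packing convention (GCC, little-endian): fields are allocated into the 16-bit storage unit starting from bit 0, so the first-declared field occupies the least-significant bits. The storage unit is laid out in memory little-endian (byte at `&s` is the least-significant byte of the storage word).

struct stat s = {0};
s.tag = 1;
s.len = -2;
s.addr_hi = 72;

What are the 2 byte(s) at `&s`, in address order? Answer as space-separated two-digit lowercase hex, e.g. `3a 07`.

tag (2b) val=1 bits=0x1 at bit 0: 0x0001
len (6b) val=-2 bits=0x3e at bit 2: 0x00f9
addr_hi (8b) val=72 bits=0x48 at bit 8: 0x48f9
word = 0x48f9 → little-endian bytes:
  [0]=0xf9  [1]=0x48

f9 48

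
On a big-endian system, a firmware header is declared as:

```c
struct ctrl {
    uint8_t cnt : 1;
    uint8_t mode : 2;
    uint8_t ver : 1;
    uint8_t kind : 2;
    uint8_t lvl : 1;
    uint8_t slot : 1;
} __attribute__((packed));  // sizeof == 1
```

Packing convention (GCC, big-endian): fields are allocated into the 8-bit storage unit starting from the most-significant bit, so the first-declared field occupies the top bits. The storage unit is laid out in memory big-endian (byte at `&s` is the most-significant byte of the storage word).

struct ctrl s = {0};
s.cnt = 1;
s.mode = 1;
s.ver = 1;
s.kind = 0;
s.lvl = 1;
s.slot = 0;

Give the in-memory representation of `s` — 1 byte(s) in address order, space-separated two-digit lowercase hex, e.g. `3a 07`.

[7+:1] cnt=1 & 0x1 = 0x1; word=0x80
[5+:2] mode=1 & 0x3 = 0x1; word=0xa0
[4+:1] ver=1 & 0x1 = 0x1; word=0xb0
[2+:2] kind=0 & 0x3 = 0x0; word=0xb0
[1+:1] lvl=1 & 0x1 = 0x1; word=0xb2
[0+:1] slot=0 & 0x1 = 0x0; word=0xb2
word = 0xb2 → big-endian bytes:
  [0]=0xb2

b2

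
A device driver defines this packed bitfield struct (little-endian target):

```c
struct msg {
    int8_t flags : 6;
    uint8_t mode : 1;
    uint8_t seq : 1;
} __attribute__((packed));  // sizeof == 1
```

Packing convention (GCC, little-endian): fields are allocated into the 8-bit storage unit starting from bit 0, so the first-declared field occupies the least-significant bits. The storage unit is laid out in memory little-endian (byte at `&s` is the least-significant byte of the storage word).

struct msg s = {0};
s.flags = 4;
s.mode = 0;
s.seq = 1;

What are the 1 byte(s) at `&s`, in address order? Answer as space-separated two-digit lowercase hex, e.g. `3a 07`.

flags (6b) val=4 bits=0x4 at bit 0: 0x04
mode (1b) val=0 bits=0x0 at bit 6: 0x04
seq (1b) val=1 bits=0x1 at bit 7: 0x84
word = 0x84 → little-endian bytes:
  [0]=0x84

84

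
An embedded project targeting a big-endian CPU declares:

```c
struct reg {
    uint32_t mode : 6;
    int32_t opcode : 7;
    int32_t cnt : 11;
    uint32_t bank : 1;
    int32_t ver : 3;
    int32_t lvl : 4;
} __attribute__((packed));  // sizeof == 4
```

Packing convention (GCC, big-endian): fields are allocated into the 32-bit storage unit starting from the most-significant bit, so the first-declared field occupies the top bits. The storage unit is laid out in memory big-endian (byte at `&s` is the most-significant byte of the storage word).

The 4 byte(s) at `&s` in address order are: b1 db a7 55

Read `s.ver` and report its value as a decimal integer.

[0]=0xb1 [1]=0xdb [2]=0xa7 [3]=0x55 (big-endian) → word 0xb1dba755
mode [26+:6] = (word>>26) & 0x3f = 44
opcode [19+:7] = (word>>19) & 0x7f = 59
cnt [8+:11] = (word>>8) & 0x7ff = 935
bank [7+:1] = (word>>7) & 0x1 = 0
ver [4+:3] = (word>>4) & 0x7 = 5  ←
lvl [0+:4] = (word>>0) & 0xf = 5
ver signed 3b, MSB=1: 5 - 8 = -3

-3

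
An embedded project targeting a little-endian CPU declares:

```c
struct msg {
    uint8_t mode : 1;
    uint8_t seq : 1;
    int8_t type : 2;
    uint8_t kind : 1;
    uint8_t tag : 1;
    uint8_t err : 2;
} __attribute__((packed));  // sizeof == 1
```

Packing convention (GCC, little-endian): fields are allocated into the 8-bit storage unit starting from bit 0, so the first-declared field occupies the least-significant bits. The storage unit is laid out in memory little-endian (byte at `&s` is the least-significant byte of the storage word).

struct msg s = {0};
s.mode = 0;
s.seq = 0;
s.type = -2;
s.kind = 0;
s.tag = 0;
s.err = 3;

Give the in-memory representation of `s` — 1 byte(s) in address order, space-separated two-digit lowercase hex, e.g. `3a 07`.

mode (1b) val=0 bits=0x0 at bit 0: 0x00
seq (1b) val=0 bits=0x0 at bit 1: 0x00
type (2b) val=-2 bits=0x2 at bit 2: 0x08
kind (1b) val=0 bits=0x0 at bit 4: 0x08
tag (1b) val=0 bits=0x0 at bit 5: 0x08
err (2b) val=3 bits=0x3 at bit 6: 0xc8
word = 0xc8 → little-endian bytes:
  [0]=0xc8

c8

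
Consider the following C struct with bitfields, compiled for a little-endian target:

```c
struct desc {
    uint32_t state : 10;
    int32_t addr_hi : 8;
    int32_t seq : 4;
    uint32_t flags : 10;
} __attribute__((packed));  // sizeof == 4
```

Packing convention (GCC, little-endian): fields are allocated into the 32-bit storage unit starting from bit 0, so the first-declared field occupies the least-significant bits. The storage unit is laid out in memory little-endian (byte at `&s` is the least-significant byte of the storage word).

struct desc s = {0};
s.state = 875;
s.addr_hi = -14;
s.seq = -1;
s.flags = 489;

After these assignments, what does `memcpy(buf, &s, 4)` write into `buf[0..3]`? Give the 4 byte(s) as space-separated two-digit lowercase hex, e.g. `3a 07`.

6b cb 7f 7a

state:10 = 875 → 0x36b << 0 → word 0x0000036b
addr_hi:8 = -14 → 0xf2 << 10 → word 0x0003cb6b
seq:4 = -1 → 0xf << 18 → word 0x003fcb6b
flags:10 = 489 → 0x1e9 << 22 → word 0x7a7fcb6b
word = 0x7a7fcb6b → little-endian bytes:
  [0]=0x6b  [1]=0xcb  [2]=0x7f  [3]=0x7a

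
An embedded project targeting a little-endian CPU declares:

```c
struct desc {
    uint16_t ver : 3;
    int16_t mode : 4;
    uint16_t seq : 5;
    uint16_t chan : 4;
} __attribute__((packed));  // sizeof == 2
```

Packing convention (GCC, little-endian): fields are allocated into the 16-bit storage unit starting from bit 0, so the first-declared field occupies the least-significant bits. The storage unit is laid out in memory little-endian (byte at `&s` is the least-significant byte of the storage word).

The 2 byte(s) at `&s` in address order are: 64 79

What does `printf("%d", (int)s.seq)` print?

18

[0]=0x64 [1]=0x79 (little-endian) → word 0x7964
ver [0+:3] = (word>>0) & 0x7 = 4
mode [3+:4] = (word>>3) & 0xf = 12
seq [7+:5] = (word>>7) & 0x1f = 18  ←
chan [12+:4] = (word>>12) & 0xf = 7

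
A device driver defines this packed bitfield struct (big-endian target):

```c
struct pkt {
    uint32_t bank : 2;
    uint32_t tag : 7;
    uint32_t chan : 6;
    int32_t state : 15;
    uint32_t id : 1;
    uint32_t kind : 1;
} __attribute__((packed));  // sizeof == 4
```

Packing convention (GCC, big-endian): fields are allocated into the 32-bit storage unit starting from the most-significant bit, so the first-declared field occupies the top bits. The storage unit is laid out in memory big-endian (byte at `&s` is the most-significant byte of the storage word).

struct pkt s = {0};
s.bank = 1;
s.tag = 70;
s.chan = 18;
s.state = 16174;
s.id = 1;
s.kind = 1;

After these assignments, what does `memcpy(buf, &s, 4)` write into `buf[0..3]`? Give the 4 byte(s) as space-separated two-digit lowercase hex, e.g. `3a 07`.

bank (2b) val=1 bits=0x1 at bit 30: 0x40000000
tag (7b) val=70 bits=0x46 at bit 23: 0x63000000
chan (6b) val=18 bits=0x12 at bit 17: 0x63240000
state (15b) val=16174 bits=0x3f2e at bit 2: 0x6324fcb8
id (1b) val=1 bits=0x1 at bit 1: 0x6324fcba
kind (1b) val=1 bits=0x1 at bit 0: 0x6324fcbb
word = 0x6324fcbb → big-endian bytes:
  [0]=0x63  [1]=0x24  [2]=0xfc  [3]=0xbb

63 24 fc bb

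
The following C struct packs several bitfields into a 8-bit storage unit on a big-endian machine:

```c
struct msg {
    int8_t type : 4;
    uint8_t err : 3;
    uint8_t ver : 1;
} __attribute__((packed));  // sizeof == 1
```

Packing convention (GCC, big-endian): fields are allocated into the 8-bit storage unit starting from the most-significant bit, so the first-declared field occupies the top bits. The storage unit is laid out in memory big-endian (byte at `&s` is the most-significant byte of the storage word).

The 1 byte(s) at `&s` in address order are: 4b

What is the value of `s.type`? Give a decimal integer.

[0]=0x4b (big-endian) → word 0x4b
type:4 @ bit 4 → (0x4b>>4)&0xf = 0x4  ←
err:3 @ bit 1 → (0x4b>>1)&0x7 = 0x5
ver:1 @ bit 0 → (0x4b>>0)&0x1 = 0x1
type signed 4b, MSB=0: value = 4

4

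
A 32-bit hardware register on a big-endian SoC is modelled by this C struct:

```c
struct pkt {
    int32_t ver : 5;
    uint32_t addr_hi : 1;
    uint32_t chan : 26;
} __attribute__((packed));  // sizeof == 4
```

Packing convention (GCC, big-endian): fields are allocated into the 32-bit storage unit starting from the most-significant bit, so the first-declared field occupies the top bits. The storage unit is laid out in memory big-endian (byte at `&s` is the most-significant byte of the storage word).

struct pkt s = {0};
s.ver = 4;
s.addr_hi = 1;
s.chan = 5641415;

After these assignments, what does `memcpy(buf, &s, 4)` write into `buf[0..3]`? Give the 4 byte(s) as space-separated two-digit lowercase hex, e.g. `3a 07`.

[27+:5] ver=4 & 0x1f = 0x4; word=0x20000000
[26+:1] addr_hi=1 & 0x1 = 0x1; word=0x24000000
[0+:26] chan=5641415 & 0x3ffffff = 0x5614c7; word=0x245614c7
word = 0x245614c7 → big-endian bytes:
  [0]=0x24  [1]=0x56  [2]=0x14  [3]=0xc7

24 56 14 c7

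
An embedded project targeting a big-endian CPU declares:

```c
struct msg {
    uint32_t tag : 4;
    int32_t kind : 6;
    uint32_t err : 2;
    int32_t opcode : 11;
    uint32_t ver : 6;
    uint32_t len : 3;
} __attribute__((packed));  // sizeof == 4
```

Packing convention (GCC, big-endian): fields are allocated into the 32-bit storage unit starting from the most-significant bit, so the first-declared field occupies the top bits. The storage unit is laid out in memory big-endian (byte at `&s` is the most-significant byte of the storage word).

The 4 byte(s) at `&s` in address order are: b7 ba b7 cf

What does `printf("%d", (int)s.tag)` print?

11

[0]=0xb7 [1]=0xba [2]=0xb7 [3]=0xcf (big-endian) → word 0xb7bab7cf
tag:4 @ bit 28 → (0xb7bab7cf>>28)&0xf = 0xb  ←
kind:6 @ bit 22 → (0xb7bab7cf>>22)&0x3f = 0x1e
err:2 @ bit 20 → (0xb7bab7cf>>20)&0x3 = 0x3
opcode:11 @ bit 9 → (0xb7bab7cf>>9)&0x7ff = 0x55b
ver:6 @ bit 3 → (0xb7bab7cf>>3)&0x3f = 0x39
len:3 @ bit 0 → (0xb7bab7cf>>0)&0x7 = 0x7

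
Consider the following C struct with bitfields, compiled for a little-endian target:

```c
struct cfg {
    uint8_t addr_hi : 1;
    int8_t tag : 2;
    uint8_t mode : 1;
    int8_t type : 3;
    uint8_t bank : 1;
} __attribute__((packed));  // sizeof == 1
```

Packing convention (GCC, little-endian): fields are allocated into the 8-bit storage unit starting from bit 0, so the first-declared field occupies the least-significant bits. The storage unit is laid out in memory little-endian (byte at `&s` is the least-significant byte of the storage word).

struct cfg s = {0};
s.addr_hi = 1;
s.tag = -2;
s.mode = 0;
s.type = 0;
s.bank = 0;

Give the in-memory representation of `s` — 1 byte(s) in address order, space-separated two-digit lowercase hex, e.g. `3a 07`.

addr_hi (1b) val=1 bits=0x1 at bit 0: 0x01
tag (2b) val=-2 bits=0x2 at bit 1: 0x05
mode (1b) val=0 bits=0x0 at bit 3: 0x05
type (3b) val=0 bits=0x0 at bit 4: 0x05
bank (1b) val=0 bits=0x0 at bit 7: 0x05
word = 0x05 → little-endian bytes:
  [0]=0x05

05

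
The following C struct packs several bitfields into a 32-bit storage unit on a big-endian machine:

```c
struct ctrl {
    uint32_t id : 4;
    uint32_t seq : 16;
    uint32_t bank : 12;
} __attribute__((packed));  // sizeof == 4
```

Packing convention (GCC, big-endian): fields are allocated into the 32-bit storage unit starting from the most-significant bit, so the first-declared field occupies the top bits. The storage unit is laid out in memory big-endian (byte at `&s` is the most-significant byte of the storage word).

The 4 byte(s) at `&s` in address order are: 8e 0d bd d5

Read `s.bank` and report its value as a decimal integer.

3541

[0]=0x8e [1]=0x0d [2]=0xbd [3]=0xd5 (big-endian) → word 0x8e0dbdd5
id:4 @ bit 28 → (0x8e0dbdd5>>28)&0xf = 0x8
seq:16 @ bit 12 → (0x8e0dbdd5>>12)&0xffff = 0xe0db
bank:12 @ bit 0 → (0x8e0dbdd5>>0)&0xfff = 0xdd5  ←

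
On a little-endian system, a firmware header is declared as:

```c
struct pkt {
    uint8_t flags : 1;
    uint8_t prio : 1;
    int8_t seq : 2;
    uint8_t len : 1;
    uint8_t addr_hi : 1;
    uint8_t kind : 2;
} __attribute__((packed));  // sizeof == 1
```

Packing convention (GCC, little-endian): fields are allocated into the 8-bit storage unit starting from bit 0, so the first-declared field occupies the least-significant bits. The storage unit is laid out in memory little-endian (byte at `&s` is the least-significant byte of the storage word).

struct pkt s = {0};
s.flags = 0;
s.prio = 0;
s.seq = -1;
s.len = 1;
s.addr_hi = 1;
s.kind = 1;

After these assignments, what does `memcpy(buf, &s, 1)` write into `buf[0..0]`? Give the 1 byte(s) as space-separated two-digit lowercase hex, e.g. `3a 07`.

flags (1b) val=0 bits=0x0 at bit 0: 0x00
prio (1b) val=0 bits=0x0 at bit 1: 0x00
seq (2b) val=-1 bits=0x3 at bit 2: 0x0c
len (1b) val=1 bits=0x1 at bit 4: 0x1c
addr_hi (1b) val=1 bits=0x1 at bit 5: 0x3c
kind (2b) val=1 bits=0x1 at bit 6: 0x7c
word = 0x7c → little-endian bytes:
  [0]=0x7c

7c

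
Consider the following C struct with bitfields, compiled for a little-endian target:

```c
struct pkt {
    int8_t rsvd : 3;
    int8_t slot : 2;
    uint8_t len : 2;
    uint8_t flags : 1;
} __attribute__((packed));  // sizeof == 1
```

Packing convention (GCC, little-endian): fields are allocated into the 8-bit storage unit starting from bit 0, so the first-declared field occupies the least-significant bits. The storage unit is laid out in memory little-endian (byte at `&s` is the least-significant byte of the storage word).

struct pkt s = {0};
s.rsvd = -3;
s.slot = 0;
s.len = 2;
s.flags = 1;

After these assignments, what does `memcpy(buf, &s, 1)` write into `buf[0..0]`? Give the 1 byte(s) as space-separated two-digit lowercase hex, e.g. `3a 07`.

[0+:3] rsvd=-3 & 0x7 = 0x5; word=0x05
[3+:2] slot=0 & 0x3 = 0x0; word=0x05
[5+:2] len=2 & 0x3 = 0x2; word=0x45
[7+:1] flags=1 & 0x1 = 0x1; word=0xc5
word = 0xc5 → little-endian bytes:
  [0]=0xc5

c5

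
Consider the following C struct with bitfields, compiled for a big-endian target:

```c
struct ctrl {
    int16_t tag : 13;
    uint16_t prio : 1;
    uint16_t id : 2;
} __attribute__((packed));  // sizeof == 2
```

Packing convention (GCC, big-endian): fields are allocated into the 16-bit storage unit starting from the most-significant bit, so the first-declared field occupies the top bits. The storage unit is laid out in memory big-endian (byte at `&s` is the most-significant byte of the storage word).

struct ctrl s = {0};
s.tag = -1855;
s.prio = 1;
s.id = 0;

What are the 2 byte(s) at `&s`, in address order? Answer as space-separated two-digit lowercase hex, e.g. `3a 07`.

tag:13 = -1855 → 0x18c1 << 3 → word 0xc608
prio:1 = 1 → 0x1 << 2 → word 0xc60c
id:2 = 0 → 0x0 << 0 → word 0xc60c
word = 0xc60c → big-endian bytes:
  [0]=0xc6  [1]=0x0c

c6 0c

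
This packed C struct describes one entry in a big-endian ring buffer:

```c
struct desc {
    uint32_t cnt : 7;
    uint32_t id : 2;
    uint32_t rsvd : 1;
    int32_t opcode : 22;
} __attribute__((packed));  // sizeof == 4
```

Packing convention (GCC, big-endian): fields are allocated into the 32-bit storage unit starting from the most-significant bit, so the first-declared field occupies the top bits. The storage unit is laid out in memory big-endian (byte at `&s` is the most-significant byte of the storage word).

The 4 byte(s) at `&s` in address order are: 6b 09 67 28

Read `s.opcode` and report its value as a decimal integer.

[0]=0x6b [1]=0x09 [2]=0x67 [3]=0x28 (big-endian) → word 0x6b096728
cnt:7 @ bit 25 → (0x6b096728>>25)&0x7f = 0x35
id:2 @ bit 23 → (0x6b096728>>23)&0x3 = 0x2
rsvd:1 @ bit 22 → (0x6b096728>>22)&0x1 = 0x0
opcode:22 @ bit 0 → (0x6b096728>>0)&0x3fffff = 0x96728  ←
opcode signed 22b, MSB=0: value = 616232

616232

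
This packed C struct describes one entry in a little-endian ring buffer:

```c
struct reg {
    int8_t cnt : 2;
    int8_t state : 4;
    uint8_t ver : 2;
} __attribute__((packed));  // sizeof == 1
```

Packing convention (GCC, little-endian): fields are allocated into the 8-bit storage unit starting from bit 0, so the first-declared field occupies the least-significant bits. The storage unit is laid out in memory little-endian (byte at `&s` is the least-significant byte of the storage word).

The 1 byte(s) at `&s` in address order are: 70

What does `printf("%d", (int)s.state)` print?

-4

[0]=0x70 (little-endian) → word 0x70
cnt [0+:2] = (word>>0) & 0x3 = 0
state [2+:4] = (word>>2) & 0xf = 12  ←
ver [6+:2] = (word>>6) & 0x3 = 1
state signed 4b, MSB=1: 12 - 16 = -4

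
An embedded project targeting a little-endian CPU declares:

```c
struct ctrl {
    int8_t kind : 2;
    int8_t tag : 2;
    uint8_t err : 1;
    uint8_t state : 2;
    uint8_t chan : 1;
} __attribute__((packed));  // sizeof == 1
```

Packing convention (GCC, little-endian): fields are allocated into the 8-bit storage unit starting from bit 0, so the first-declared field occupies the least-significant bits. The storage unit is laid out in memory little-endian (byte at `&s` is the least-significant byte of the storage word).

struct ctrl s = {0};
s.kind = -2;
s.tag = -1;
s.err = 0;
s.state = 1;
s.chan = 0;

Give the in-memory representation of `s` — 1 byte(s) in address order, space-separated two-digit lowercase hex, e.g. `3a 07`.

2e

[0+:2] kind=-2 & 0x3 = 0x2; word=0x02
[2+:2] tag=-1 & 0x3 = 0x3; word=0x0e
[4+:1] err=0 & 0x1 = 0x0; word=0x0e
[5+:2] state=1 & 0x3 = 0x1; word=0x2e
[7+:1] chan=0 & 0x1 = 0x0; word=0x2e
word = 0x2e → little-endian bytes:
  [0]=0x2e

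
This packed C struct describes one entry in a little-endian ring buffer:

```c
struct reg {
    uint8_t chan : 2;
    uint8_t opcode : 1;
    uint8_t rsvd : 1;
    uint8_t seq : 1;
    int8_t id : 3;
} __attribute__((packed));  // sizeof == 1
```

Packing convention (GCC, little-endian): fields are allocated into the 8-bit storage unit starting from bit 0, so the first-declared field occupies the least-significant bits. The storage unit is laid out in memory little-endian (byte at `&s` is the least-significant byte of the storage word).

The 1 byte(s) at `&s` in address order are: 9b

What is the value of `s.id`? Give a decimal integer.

[0]=0x9b (little-endian) → word 0x9b
chan [0+:2] = (word>>0) & 0x3 = 3
opcode [2+:1] = (word>>2) & 0x1 = 0
rsvd [3+:1] = (word>>3) & 0x1 = 1
seq [4+:1] = (word>>4) & 0x1 = 1
id [5+:3] = (word>>5) & 0x7 = 4  ←
id signed 3b, MSB=1: 4 - 8 = -4

-4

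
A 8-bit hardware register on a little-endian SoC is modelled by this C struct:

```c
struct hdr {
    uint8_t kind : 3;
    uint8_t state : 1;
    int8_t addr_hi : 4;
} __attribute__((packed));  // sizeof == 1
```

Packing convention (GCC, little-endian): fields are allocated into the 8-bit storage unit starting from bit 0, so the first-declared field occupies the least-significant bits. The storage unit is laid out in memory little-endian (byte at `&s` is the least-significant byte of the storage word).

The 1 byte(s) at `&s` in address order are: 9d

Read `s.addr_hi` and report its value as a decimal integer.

[0]=0x9d (little-endian) → word 0x9d
kind:3 @ bit 0 → (0x9d>>0)&0x7 = 0x5
state:1 @ bit 3 → (0x9d>>3)&0x1 = 0x1
addr_hi:4 @ bit 4 → (0x9d>>4)&0xf = 0x9  ←
addr_hi signed 4b, MSB=1: 9 - 16 = -7

-7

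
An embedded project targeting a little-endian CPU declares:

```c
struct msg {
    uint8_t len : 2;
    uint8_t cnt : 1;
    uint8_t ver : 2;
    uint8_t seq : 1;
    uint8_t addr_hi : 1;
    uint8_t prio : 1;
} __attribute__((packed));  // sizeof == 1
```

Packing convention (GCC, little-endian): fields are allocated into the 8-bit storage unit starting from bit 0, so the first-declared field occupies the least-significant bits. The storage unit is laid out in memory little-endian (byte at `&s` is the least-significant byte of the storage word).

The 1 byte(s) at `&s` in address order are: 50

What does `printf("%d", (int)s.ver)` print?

[0]=0x50 (little-endian) → word 0x50
len [0+:2] = (word>>0) & 0x3 = 0
cnt [2+:1] = (word>>2) & 0x1 = 0
ver [3+:2] = (word>>3) & 0x3 = 2  ←
seq [5+:1] = (word>>5) & 0x1 = 0
addr_hi [6+:1] = (word>>6) & 0x1 = 1
prio [7+:1] = (word>>7) & 0x1 = 0

2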